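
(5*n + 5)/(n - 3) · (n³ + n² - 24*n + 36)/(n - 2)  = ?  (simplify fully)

5*n² + 35*n + 30

Factor: 5*n + 5 = 5·(n + 1);  n³ + n² - 24*n + 36 = (n + 6)·(n - 3)·(n - 2)
Cancel the common factors (n - 2), (n - 3).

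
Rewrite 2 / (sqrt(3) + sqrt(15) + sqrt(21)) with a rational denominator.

Group as (sqrt(3) + sqrt(21)) + sqrt(15); multiply by (sqrt(3) + sqrt(21)) - sqrt(15), then rationalise the remaining surd.

(-4*sqrt(105) - 2*sqrt(21) + 6*sqrt(15) + 22*sqrt(3))/57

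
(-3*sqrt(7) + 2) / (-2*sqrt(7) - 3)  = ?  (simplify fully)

(-13*sqrt(7) + 48)/19

Multiply numerator and denominator by -3 + 2*sqrt(7).
Denominator becomes -19; numerator becomes -48 + 13*sqrt(7).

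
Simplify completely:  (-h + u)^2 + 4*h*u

(h + u)^2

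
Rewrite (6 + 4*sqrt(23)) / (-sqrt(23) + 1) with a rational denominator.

(-49 - 5*sqrt(23))/11

Multiply numerator and denominator by 1 + sqrt(23).
Denominator becomes -22; numerator becomes 10*sqrt(23) + 98.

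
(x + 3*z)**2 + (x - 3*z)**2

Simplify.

Write as f(x,(3*z)) + f(x,-(3*z)) and expand.

2*x**2 + 18*z**2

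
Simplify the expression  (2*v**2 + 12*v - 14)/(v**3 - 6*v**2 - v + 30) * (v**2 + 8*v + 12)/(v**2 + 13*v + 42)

(2*v - 2)/(v**2 - 8*v + 15)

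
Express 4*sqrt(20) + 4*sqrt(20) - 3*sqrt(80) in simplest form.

4*sqrt(5)

4*sqrt(20) = 8*sqrt(5); 4*sqrt(20) = 8*sqrt(5); 3*sqrt(80) = 12*sqrt(5)
Combine: (8 + 8 - 12)·sqrt(5) = 4*sqrt(5)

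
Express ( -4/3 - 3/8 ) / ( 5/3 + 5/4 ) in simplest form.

Numerator: -4/3 - 3/8 = -41/24
Denominator: 5/3 + 5/4 = 35/12
Divide: (-41/24) · (12/35) = -41/70

-41/70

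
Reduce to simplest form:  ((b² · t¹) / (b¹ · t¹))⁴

b⁴

Inside the bracket: b¹
Raise to the power 4: b⁴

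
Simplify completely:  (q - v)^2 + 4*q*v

(q + v)^2

Expand the square and combine the 4*q*v term.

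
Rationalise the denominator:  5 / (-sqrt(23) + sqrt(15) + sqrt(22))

Group as (sqrt(15) + sqrt(22)) - sqrt(23); multiply by (sqrt(15) + sqrt(22)) + sqrt(23), then rationalise the remaining surd.

(-35*sqrt(23) + 40*sqrt(22) + 75*sqrt(15) + 5*sqrt(7590))/562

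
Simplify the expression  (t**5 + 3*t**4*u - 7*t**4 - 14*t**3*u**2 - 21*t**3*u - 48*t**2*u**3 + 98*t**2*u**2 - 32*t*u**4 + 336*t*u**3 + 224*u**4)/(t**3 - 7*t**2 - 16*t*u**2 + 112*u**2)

Factor: t**5 + 3*t**4*u - 7*t**4 - 14*t**3*u**2 - 21*t**3*u - 48*t**2*u**3 + 98*t**2*u**2 - 32*t*u**4 + 336*t*u**3 + 224*u**4 = (t + 2*u)*(t + u)*(t + 4*u)*(t - 4*u)*(t - 7);  t**3 - 7*t**2 - 16*t*u**2 + 112*u**2 = (t + 4*u)*(t - 7)*(t - 4*u)
Cancel the common factors (t - 7), (t + 4*u), (t - 4*u).

t**2 + 3*t*u + 2*u**2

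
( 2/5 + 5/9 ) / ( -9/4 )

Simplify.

-172/405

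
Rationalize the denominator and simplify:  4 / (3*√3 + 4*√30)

(-12*√3 + 16*√30)/453

Multiply numerator and denominator by -3*√3 + 4*√30.
Denominator becomes 453; numerator becomes -12*√3 + 16*√30.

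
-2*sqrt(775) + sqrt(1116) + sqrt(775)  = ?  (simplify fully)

2*sqrt(775) = 10*sqrt(31); sqrt(1116) = 6*sqrt(31); sqrt(775) = 5*sqrt(31)
Combine: (-10 + 6 + 5)·sqrt(31) = sqrt(31)

sqrt(31)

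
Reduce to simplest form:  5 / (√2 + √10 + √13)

Group as (√2 + √13) + √10; multiply by (√2 + √13) - √10, then rationalise the remaining surd.

(-20*√65 - 5*√13 + 25*√10 + 105*√2)/79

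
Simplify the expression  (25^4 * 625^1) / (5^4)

5^8

25^4 = 5^8; 625^1 = 5^4; 5^4 = 5^4
Combine exponents: 5^8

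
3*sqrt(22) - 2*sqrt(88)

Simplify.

3*sqrt(22) = 3*sqrt(22); 2*sqrt(88) = 4*sqrt(22)
Combine: (3 - 4)·sqrt(22) = -sqrt(22)

-sqrt(22)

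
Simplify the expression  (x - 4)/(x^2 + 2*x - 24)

1/(x + 6)

Factor: x^2 + 2*x - 24 = (x + 6)*(x - 4)
Cancel the common factor (x - 4).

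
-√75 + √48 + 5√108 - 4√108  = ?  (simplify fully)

5*√3

√75 = 5*√3; √48 = 4*√3; 5√108 = 30*√3; 4√108 = 24*√3
Combine: (-5 + 4 + 30 - 24)·√3 = 5*√3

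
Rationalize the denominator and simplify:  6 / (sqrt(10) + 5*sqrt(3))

(-6*sqrt(10) + 30*sqrt(3))/65

Multiply numerator and denominator by -sqrt(10) + 5*sqrt(3).
Denominator becomes 65; numerator becomes -6*sqrt(10) + 30*sqrt(3).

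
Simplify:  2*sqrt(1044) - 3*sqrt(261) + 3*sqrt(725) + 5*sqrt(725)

43*sqrt(29)

2*sqrt(1044) = 12*sqrt(29); 3*sqrt(261) = 9*sqrt(29); 3*sqrt(725) = 15*sqrt(29); 5*sqrt(725) = 25*sqrt(29)
Combine: (12 - 9 + 15 + 25)·sqrt(29) = 43*sqrt(29)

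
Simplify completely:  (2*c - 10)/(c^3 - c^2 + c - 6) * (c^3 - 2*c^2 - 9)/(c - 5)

(2*c - 6)/(c - 2)

Factor: 2*c - 10 = 2*(c - 5);  c^3 - c^2 + c - 6 = (c^2 + c + 3)*(c - 2);  c^3 - 2*c^2 - 9 = (c^2 + c + 3)*(c - 3)
Cancel the common factors (c^2 + c + 3), (c - 5).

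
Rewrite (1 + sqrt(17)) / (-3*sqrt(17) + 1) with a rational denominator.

Multiply numerator and denominator by 1 + 3*sqrt(17).
Denominator becomes -152; numerator becomes 4*sqrt(17) + 52.

(-13 - sqrt(17))/38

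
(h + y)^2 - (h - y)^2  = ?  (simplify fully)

4*h*y

Binomially expand both and collect terms in h, y.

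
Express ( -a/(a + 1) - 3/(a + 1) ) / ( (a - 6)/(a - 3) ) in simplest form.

Numerator: -a/(a + 1) - 3/(a + 1) = (-a - 3)/(a + 1)
Denominator: (a - 6)/(a - 3) = (a - 6)/(a - 3)
Divide: ((-a - 3)/(a + 1)) · ((a - 3)/(a - 6)) = (-a² + 9)/(a² - 5*a - 6)

(-a² + 9)/(a² - 5*a - 6)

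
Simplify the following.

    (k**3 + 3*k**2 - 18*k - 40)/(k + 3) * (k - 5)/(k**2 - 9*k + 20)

Factor: k**3 + 3*k**2 - 18*k - 40 = (k + 2)*(k - 4)*(k + 5);  k**2 - 9*k + 20 = (k - 5)*(k - 4)
Cancel the common factors (k - 4), (k - 5).

(k**2 + 7*k + 10)/(k + 3)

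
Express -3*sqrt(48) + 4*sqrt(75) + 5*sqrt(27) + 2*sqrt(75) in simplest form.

33*sqrt(3)

3*sqrt(48) = 12*sqrt(3); 4*sqrt(75) = 20*sqrt(3); 5*sqrt(27) = 15*sqrt(3); 2*sqrt(75) = 10*sqrt(3)
Combine: (-12 + 20 + 15 + 10)·sqrt(3) = 33*sqrt(3)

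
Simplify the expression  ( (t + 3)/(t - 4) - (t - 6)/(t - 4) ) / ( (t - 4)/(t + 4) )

(9*t + 36)/(t² - 8*t + 16)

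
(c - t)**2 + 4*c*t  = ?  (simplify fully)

After expansion: c**2 + 2*c*t + t**2 — a perfect-square trinomial.

(c + t)**2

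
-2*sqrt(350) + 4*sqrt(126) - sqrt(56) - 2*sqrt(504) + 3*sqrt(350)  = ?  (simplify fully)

3*sqrt(14)

2*sqrt(350) = 10*sqrt(14); 4*sqrt(126) = 12*sqrt(14); sqrt(56) = 2*sqrt(14); 2*sqrt(504) = 12*sqrt(14); 3*sqrt(350) = 15*sqrt(14)
Combine: (-10 + 12 - 2 - 12 + 15)·sqrt(14) = 3*sqrt(14)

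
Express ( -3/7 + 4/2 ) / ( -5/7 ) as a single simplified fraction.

Numerator: -3/7 + 4/2 = 11/7
Denominator: -5/7 = -5/7
Divide: (11/7) · (-7/5) = -11/5

-11/5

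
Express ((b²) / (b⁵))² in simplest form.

b^(-6)

Inside the bracket: (b^-3)
Raise to the power 2: (b^-6)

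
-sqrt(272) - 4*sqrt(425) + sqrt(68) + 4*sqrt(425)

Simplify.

-2*sqrt(17)

sqrt(272) = 4*sqrt(17); 4*sqrt(425) = 20*sqrt(17); sqrt(68) = 2*sqrt(17); 4*sqrt(425) = 20*sqrt(17)
Combine: (-4 - 20 + 2 + 20)·sqrt(17) = -2*sqrt(17)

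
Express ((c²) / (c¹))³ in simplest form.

Inside the bracket: c¹
Raise to the power 3: c³

c³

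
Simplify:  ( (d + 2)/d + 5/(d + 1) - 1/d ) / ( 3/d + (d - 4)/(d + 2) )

(d³ + 9*d² + 15*d + 2)/(d³ + 5*d + 6)

Numerator: (d + 2)/d + 5/(d + 1) - 1/d = (d² + 7*d + 1)/(d² + d)
Denominator: 3/d + (d - 4)/(d + 2) = (d² - d + 6)/(d² + 2*d)
Divide: ((d² + 7*d + 1)/(d² + d)) · ((d² + 2*d)/(d² - d + 6)) = (d³ + 9*d² + 15*d + 2)/(d³ + 5*d + 6)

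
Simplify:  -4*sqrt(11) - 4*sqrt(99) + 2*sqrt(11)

-14*sqrt(11)

4*sqrt(11) = 4*sqrt(11); 4*sqrt(99) = 12*sqrt(11); 2*sqrt(11) = 2*sqrt(11)
Combine: (-4 - 12 + 2)·sqrt(11) = -14*sqrt(11)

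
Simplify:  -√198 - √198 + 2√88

-2*√22

√198 = 3*√22; √198 = 3*√22; 2√88 = 4*√22
Combine: (-3 - 3 + 4)·√22 = -2*√22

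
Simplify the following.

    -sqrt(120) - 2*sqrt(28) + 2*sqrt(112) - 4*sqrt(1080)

-26*sqrt(30) + 4*sqrt(7)

sqrt(120) = 2*sqrt(30); 2*sqrt(28) = 4*sqrt(7); 2*sqrt(112) = 8*sqrt(7); 4*sqrt(1080) = 24*sqrt(30)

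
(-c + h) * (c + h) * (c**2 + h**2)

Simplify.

-c**4 + h**4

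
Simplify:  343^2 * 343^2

7^12

343^2 = 7^6; 343^2 = 7^6
Combine exponents: 7^12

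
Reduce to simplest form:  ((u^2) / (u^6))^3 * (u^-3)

Inside the bracket: (u^-4)
Raise to the power 3: (u^-12)
Multiply by (u^-3): add exponents.

u^(-15)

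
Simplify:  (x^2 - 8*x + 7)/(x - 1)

x - 7

Factor: x^2 - 8*x + 7 = (x - 7)*(x - 1)
Cancel the common factor (x - 1).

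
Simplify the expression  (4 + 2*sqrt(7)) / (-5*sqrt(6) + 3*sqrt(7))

(-10*sqrt(42) - 20*sqrt(6) - 42 - 12*sqrt(7))/87

Multiply numerator and denominator by 3*sqrt(7) + 5*sqrt(6).
Denominator becomes -87; numerator becomes 12*sqrt(7) + 42 + 20*sqrt(6) + 10*sqrt(42).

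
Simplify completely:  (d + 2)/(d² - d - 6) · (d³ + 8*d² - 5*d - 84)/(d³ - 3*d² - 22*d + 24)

Factor: d² - d - 6 = (d - 3)·(d + 2);  d³ + 8*d² - 5*d - 84 = (d + 4)·(d + 7)·(d - 3);  d³ - 3*d² - 22*d + 24 = (d - 6)·(d + 4)·(d - 1)
Cancel the common factors (d + 2), (d + 4), (d - 3).

(d + 7)/(d² - 7*d + 6)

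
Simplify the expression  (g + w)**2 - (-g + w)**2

4*g*w

Write as f(w,g) - f(w,-g) and expand.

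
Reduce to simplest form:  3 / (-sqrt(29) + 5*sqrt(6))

(3*sqrt(29) + 15*sqrt(6))/121

Multiply numerator and denominator by sqrt(29) + 5*sqrt(6).
Denominator becomes 121; numerator becomes 3*sqrt(29) + 15*sqrt(6).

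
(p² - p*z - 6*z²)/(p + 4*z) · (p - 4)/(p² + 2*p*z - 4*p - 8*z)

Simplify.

(p - 3*z)/(p + 4*z)

Factor: p² - p*z - 6*z² = (p - 3*z)·(p + 2*z);  p² + 2*p*z - 4*p - 8*z = (p + 2*z)·(p - 4)
Cancel the common factors (p + 2*z), (p - 4).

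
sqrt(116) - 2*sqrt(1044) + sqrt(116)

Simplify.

-8*sqrt(29)

sqrt(116) = 2*sqrt(29); 2*sqrt(1044) = 12*sqrt(29); sqrt(116) = 2*sqrt(29)
Combine: (2 - 12 + 2)·sqrt(29) = -8*sqrt(29)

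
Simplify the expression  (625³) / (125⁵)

625³ = 5^12; 125⁵ = 5^15
Combine exponents: 5^(-3)

5^(-3)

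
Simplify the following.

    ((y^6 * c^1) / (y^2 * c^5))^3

Inside the bracket: y^4 * (c^-4)
Raise to the power 3: y^12 * (c^-12)

y^12/c^12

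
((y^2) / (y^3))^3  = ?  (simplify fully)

y^(-3)

Inside the bracket: (y^-1)
Raise to the power 3: (y^-3)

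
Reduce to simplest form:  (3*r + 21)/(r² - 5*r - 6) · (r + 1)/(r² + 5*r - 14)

Factor: 3*r + 21 = 3·(r + 7);  r² - 5*r - 6 = (r - 6)·(r + 1);  r² + 5*r - 14 = (r + 7)·(r - 2)
Cancel the common factors (r + 1), (r + 7).

3/(r² - 8*r + 12)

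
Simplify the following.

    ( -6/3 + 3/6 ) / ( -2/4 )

3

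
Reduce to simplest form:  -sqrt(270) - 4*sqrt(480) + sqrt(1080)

sqrt(270) = 3*sqrt(30); 4*sqrt(480) = 16*sqrt(30); sqrt(1080) = 6*sqrt(30)
Combine: (-3 - 16 + 6)·sqrt(30) = -13*sqrt(30)

-13*sqrt(30)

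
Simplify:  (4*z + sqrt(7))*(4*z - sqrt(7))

16*z^2 - 7

Product of conjugates: (P+Q)(P-Q) = P^2 - Q^2.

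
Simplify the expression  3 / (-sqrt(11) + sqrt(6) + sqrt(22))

(-51*sqrt(11) - 15*sqrt(22) + 81*sqrt(6) + 132*sqrt(3))/239

Group as (sqrt(6) + sqrt(22)) - sqrt(11); multiply by (sqrt(6) + sqrt(22)) + sqrt(11), then rationalise the remaining surd.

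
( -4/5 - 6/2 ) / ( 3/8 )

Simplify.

-152/15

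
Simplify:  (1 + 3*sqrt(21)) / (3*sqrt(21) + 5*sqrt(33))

(-189 - 3*sqrt(21) + 5*sqrt(33) + 45*sqrt(77))/636

Multiply numerator and denominator by -5*sqrt(33) + 3*sqrt(21).
Denominator becomes -636; numerator becomes -45*sqrt(77) - 5*sqrt(33) + 3*sqrt(21) + 189.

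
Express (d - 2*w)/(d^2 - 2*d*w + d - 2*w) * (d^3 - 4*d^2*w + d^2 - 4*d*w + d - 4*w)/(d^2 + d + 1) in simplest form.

(d - 4*w)/(d + 1)

Factor: d^2 - 2*d*w + d - 2*w = (d - 2*w)*(d + 1);  d^3 - 4*d^2*w + d^2 - 4*d*w + d - 4*w = (d - 4*w)*(d^2 + d + 1)
Cancel the common factors (d^2 + d + 1), (d - 2*w).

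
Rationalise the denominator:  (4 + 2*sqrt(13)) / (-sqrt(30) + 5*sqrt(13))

(4*sqrt(30) + 2*sqrt(390) + 20*sqrt(13) + 130)/295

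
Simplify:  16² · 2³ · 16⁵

16² = 2^8; 2³ = 2^3; 16⁵ = 2^20
Combine exponents: 2^31

2^31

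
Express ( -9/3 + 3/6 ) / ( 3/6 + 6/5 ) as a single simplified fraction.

-25/17

Numerator: -9/3 + 3/6 = -5/2
Denominator: 3/6 + 6/5 = 17/10
Divide: (-5/2) · (10/17) = -25/17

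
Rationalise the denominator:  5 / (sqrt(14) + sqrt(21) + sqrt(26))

Group as (sqrt(21) + sqrt(26)) + sqrt(14); multiply by (sqrt(21) + sqrt(26)) - sqrt(14), then rationalise the remaining surd.

(-28*sqrt(39) + 9*sqrt(26) + 19*sqrt(21) + 33*sqrt(14))/219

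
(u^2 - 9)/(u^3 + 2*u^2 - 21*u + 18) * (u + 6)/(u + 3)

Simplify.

1/(u - 1)

Factor: u^2 - 9 = (u + 3)*(u - 3);  u^3 + 2*u^2 - 21*u + 18 = (u - 3)*(u - 1)*(u + 6)
Cancel the common factors (u - 3), (u + 3), (u + 6).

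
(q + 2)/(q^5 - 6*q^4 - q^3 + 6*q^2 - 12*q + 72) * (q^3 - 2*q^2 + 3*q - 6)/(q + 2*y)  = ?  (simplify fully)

1/(q^2 + 2*q*y - 6*q - 12*y)

Factor: q^5 - 6*q^4 - q^3 + 6*q^2 - 12*q + 72 = (q + 2)*(q^2 + 3)*(q - 6)*(q - 2);  q^3 - 2*q^2 + 3*q - 6 = (q - 2)*(q^2 + 3)
Cancel the common factors (q^2 + 3), (q - 2), (q + 2).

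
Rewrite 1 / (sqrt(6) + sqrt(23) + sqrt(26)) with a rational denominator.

(-4*sqrt(897) + 3*sqrt(26) + 9*sqrt(23) + 43*sqrt(6))/543

Group as (sqrt(6) + sqrt(23)) + sqrt(26); multiply by (sqrt(6) + sqrt(23)) - sqrt(26), then rationalise the remaining surd.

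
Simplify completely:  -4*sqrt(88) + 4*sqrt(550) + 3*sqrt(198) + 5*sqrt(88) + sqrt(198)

4*sqrt(88) = 8*sqrt(22); 4*sqrt(550) = 20*sqrt(22); 3*sqrt(198) = 9*sqrt(22); 5*sqrt(88) = 10*sqrt(22); sqrt(198) = 3*sqrt(22)
Combine: (-8 + 20 + 9 + 10 + 3)·sqrt(22) = 34*sqrt(22)

34*sqrt(22)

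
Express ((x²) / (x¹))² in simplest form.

x²

Inside the bracket: x¹
Raise to the power 2: x²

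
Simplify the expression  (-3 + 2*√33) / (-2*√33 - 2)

(-69 + 5*√33)/64

Multiply numerator and denominator by -2 + 2*√33.
Denominator becomes -128; numerator becomes -10*√33 + 138.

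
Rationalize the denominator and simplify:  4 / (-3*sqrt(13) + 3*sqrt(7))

(-2*sqrt(13) - 2*sqrt(7))/9

Multiply numerator and denominator by 3*sqrt(7) + 3*sqrt(13).
Denominator becomes -54; numerator becomes 12*sqrt(7) + 12*sqrt(13).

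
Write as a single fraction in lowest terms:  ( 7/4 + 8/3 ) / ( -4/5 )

-265/48

Numerator: 7/4 + 8/3 = 53/12
Denominator: -4/5 = -4/5
Divide: (53/12) · (-5/4) = -265/48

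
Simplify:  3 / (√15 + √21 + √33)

(-2*√1155 + √33 + 9*√21 + 13*√15)/139

Group as (√21 + √33) + √15; multiply by (√21 + √33) - √15, then rationalise the remaining surd.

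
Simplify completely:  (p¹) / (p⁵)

p^(-4)

Quotient: (p^-4)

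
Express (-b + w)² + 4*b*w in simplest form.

Expanding gives b² + 2*b*w + w², a perfect square.

(b + w)²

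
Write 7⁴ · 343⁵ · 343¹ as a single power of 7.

7^22

7⁴ = 7^4; 343⁵ = 7^15; 343¹ = 7^3
Combine exponents: 7^22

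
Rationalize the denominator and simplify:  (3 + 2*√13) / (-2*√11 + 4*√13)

Multiply numerator and denominator by 2*√11 + 4*√13.
Denominator becomes 164; numerator becomes 6*√11 + 12*√13 + 4*√143 + 104.

(3*√11 + 6*√13 + 2*√143 + 52)/82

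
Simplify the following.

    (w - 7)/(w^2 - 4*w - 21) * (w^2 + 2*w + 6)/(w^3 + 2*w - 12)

Factor: w^2 - 4*w - 21 = (w - 7)*(w + 3);  w^3 + 2*w - 12 = (w^2 + 2*w + 6)*(w - 2)
Cancel the common factors (w^2 + 2*w + 6), (w - 7).

1/(w^2 + w - 6)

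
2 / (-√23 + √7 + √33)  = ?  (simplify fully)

(-34*√23 - 6*√33 + 98*√7 + 4*√5313)/635

Group as (√7 + √33) - √23; multiply by (√7 + √33) + √23, then rationalise the remaining surd.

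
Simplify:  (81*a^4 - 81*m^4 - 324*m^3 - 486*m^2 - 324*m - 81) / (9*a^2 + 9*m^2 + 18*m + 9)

9*a^2 - 9*m^2 - 18*m - 9

Factor (3*a)^4 - (3*m + 3)^4 and cancel (9*a^2 + (3*m + 3)^2).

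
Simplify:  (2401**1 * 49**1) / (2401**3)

7**(-6)

2401**1 = 7**4; 49**1 = 7**2; 2401**3 = 7**12
Combine exponents: 7**(-6)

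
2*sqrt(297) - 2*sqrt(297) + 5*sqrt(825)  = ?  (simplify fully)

25*sqrt(33)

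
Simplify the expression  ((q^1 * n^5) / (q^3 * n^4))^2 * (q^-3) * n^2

n^4/q^7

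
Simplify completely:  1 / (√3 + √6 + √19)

Group as (√3 + √19) + √6; multiply by (√3 + √19) - √6, then rationalise the remaining surd.

(-8*√6 - 11*√3 + 3*√38 + 5*√19)/14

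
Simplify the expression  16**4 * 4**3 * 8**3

16**4 = 2**16; 4**3 = 2**6; 8**3 = 2**9
Combine exponents: 2**31

2**31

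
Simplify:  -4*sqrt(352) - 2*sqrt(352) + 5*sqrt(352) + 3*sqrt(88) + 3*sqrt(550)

4*sqrt(352) = 16*sqrt(22); 2*sqrt(352) = 8*sqrt(22); 5*sqrt(352) = 20*sqrt(22); 3*sqrt(88) = 6*sqrt(22); 3*sqrt(550) = 15*sqrt(22)
Combine: (-16 - 8 + 20 + 6 + 15)·sqrt(22) = 17*sqrt(22)

17*sqrt(22)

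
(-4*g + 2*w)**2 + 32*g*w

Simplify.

After expansion: 16*g**2 + 16*g*w + 4*w**2 — a perfect-square trinomial.

4*(2*g + w)**2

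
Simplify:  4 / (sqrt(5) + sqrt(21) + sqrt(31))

Group as (sqrt(21) + sqrt(31)) + sqrt(5); multiply by (sqrt(21) + sqrt(31)) - sqrt(5), then rationalise the remaining surd.

(-8*sqrt(3255) - 20*sqrt(31) + 60*sqrt(21) + 188*sqrt(5))/395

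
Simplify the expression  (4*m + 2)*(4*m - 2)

Product of conjugates: (P+Q)(P-Q) = P^2 - Q^2.

16*m^2 - 4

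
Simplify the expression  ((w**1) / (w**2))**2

w**(-2)

Inside the bracket: (w**-1)
Raise to the power 2: (w**-2)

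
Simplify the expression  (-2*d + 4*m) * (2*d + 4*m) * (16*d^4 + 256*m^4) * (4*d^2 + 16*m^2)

-256*d^8 + 65536*m^8

((4*m)+(2*d))((4*m)-(2*d)) = -4*d^2 + 16*m^2; continue pairing.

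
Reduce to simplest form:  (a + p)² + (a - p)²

2*a² + 2*p²

Binomially expand both and collect terms in a, p.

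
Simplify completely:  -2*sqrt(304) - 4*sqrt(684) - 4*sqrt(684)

2*sqrt(304) = 8*sqrt(19); 4*sqrt(684) = 24*sqrt(19); 4*sqrt(684) = 24*sqrt(19)
Combine: (-8 - 24 - 24)·sqrt(19) = -56*sqrt(19)

-56*sqrt(19)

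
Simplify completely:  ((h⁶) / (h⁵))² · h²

Inside the bracket: h¹
Raise to the power 2: h²
Multiply by h²: add exponents.

h⁴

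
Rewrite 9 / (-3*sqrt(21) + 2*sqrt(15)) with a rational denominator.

(-9*sqrt(21) - 6*sqrt(15))/43

Multiply numerator and denominator by 2*sqrt(15) + 3*sqrt(21).
Denominator becomes -129; numerator becomes 18*sqrt(15) + 27*sqrt(21).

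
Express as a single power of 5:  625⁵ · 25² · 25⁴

625⁵ = 5^20; 25² = 5^4; 25⁴ = 5^8
Combine exponents: 5^32

5^32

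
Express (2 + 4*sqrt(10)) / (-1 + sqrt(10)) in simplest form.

(2*sqrt(10) + 14)/3

Multiply numerator and denominator by -sqrt(10) - 1.
Denominator becomes -9; numerator becomes -42 - 6*sqrt(10).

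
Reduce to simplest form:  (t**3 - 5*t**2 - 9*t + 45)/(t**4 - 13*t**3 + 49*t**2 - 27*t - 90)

(t + 3)/(t**2 - 5*t - 6)

Factor: t**3 - 5*t**2 - 9*t + 45 = (t - 5)*(t + 3)*(t - 3);  t**4 - 13*t**3 + 49*t**2 - 27*t - 90 = (t + 1)*(t - 5)*(t - 6)*(t - 3)
Cancel the common factors (t - 3), (t - 5).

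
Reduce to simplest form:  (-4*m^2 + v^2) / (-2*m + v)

2*m + v

Difference of squares: factor out (-2*m + v).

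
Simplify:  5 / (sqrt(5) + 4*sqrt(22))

Multiply numerator and denominator by -sqrt(5) + 4*sqrt(22).
Denominator becomes 347; numerator becomes -5*sqrt(5) + 20*sqrt(22).

(-5*sqrt(5) + 20*sqrt(22))/347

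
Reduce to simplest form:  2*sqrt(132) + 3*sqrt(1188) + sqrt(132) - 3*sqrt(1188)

2*sqrt(132) = 4*sqrt(33); 3*sqrt(1188) = 18*sqrt(33); sqrt(132) = 2*sqrt(33); 3*sqrt(1188) = 18*sqrt(33)
Combine: (4 + 18 + 2 - 18)·sqrt(33) = 6*sqrt(33)

6*sqrt(33)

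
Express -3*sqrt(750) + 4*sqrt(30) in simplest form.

-11*sqrt(30)

3*sqrt(750) = 15*sqrt(30); 4*sqrt(30) = 4*sqrt(30)
Combine: (-15 + 4)·sqrt(30) = -11*sqrt(30)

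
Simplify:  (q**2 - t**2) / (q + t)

q**2 - t**2 factors as (q - t)*(q + t).

q - t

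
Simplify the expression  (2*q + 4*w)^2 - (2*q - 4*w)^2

32*q*w

Only the odd-power cross terms survive.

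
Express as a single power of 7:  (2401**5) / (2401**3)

7**8

2401**5 = 7**20; 2401**3 = 7**12
Combine exponents: 7**8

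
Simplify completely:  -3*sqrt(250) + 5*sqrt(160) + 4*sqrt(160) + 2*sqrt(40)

3*sqrt(250) = 15*sqrt(10); 5*sqrt(160) = 20*sqrt(10); 4*sqrt(160) = 16*sqrt(10); 2*sqrt(40) = 4*sqrt(10)
Combine: (-15 + 20 + 16 + 4)·sqrt(10) = 25*sqrt(10)

25*sqrt(10)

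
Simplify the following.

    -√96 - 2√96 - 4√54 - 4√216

√96 = 4*√6; 2√96 = 8*√6; 4√54 = 12*√6; 4√216 = 24*√6
Combine: (-4 - 8 - 12 - 24)·√6 = -48*√6

-48*√6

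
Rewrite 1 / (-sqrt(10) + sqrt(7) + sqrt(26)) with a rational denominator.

(-23*sqrt(10) - 9*sqrt(26) + 29*sqrt(7) + 4*sqrt(455))/199

Group as (sqrt(7) + sqrt(26)) - sqrt(10); multiply by (sqrt(7) + sqrt(26)) + sqrt(10), then rationalise the remaining surd.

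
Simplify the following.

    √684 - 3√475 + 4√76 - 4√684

-25*√19

√684 = 6*√19; 3√475 = 15*√19; 4√76 = 8*√19; 4√684 = 24*√19
Combine: (6 - 15 + 8 - 24)·√19 = -25*√19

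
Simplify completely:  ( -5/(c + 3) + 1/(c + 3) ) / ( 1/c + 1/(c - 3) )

Numerator: -5/(c + 3) + 1/(c + 3) = -4/(c + 3)
Denominator: 1/c + 1/(c - 3) = (2*c - 3)/(c² - 3*c)
Divide: (-4/(c + 3)) · ((c² - 3*c)/(2*c - 3)) = (-4*c² + 12*c)/(2*c² + 3*c - 9)

(-4*c² + 12*c)/(2*c² + 3*c - 9)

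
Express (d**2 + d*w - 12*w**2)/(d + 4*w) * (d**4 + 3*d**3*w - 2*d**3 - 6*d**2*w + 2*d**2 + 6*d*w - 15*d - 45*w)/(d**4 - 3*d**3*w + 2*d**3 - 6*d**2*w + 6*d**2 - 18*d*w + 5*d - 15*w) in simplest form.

(d**2 + 3*d*w - 3*d - 9*w)/(d + 1)

Factor: d**2 + d*w - 12*w**2 = (d - 3*w)*(d + 4*w);  d**4 + 3*d**3*w - 2*d**3 - 6*d**2*w + 2*d**2 + 6*d*w - 15*d - 45*w = (d - 3)*(d + 3*w)*(d**2 + d + 5);  d**4 - 3*d**3*w + 2*d**3 - 6*d**2*w + 6*d**2 - 18*d*w + 5*d - 15*w = (d + 1)*(d - 3*w)*(d**2 + d + 5)
Cancel the common factors (d**2 + d + 5), (d - 3*w), (d + 4*w).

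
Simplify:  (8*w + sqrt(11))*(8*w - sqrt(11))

64*w^2 - 11

(8*w)^2 - (sqrt(11))^2 = 64*w^2 - 11.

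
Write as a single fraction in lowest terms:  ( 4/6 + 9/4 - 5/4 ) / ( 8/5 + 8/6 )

25/44

Numerator: 4/6 + 9/4 - 5/4 = 5/3
Denominator: 8/5 + 8/6 = 44/15
Divide: (5/3) · (15/44) = 25/44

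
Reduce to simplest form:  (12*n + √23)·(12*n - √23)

144*n² - 23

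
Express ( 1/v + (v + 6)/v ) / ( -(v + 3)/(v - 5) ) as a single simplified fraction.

(-v^2 - 2*v + 35)/(v^2 + 3*v)

Numerator: 1/v + (v + 6)/v = (v + 7)/v
Denominator: -(v + 3)/(v - 5) = (-v - 3)/(v - 5)
Divide: ((v + 7)/v) · ((v - 5)/(-v - 3)) = (-v^2 - 2*v + 35)/(v^2 + 3*v)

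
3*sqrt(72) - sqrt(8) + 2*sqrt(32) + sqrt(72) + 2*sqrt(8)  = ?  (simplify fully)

3*sqrt(72) = 18*sqrt(2); sqrt(8) = 2*sqrt(2); 2*sqrt(32) = 8*sqrt(2); sqrt(72) = 6*sqrt(2); 2*sqrt(8) = 4*sqrt(2)
Combine: (18 - 2 + 8 + 6 + 4)·sqrt(2) = 34*sqrt(2)

34*sqrt(2)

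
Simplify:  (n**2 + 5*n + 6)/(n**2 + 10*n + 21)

(n + 2)/(n + 7)

Factor: n**2 + 5*n + 6 = (n + 3)*(n + 2);  n**2 + 10*n + 21 = (n + 3)*(n + 7)
Cancel the common factor (n + 3).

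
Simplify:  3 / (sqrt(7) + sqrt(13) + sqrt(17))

Group as (sqrt(13) + sqrt(17)) + sqrt(7); multiply by (sqrt(13) + sqrt(17)) - sqrt(7), then rationalise the remaining surd.

(-6*sqrt(1547) + 9*sqrt(17) + 33*sqrt(13) + 69*sqrt(7))/355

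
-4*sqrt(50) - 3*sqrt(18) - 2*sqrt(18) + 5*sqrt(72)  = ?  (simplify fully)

-5*sqrt(2)

4*sqrt(50) = 20*sqrt(2); 3*sqrt(18) = 9*sqrt(2); 2*sqrt(18) = 6*sqrt(2); 5*sqrt(72) = 30*sqrt(2)
Combine: (-20 - 9 - 6 + 30)·sqrt(2) = -5*sqrt(2)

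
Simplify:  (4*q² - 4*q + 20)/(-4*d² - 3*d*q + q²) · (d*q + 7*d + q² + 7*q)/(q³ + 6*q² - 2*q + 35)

4/(-4*d + q)

Factor: 4*q² - 4*q + 20 = 4·(q² - q + 5);  -4*d² - 3*d*q + q² = (d + q)·(-4*d + q);  d*q + 7*d + q² + 7*q = (q + 7)·(d + q);  q³ + 6*q² - 2*q + 35 = (q + 7)·(q² - q + 5)
Cancel the common factors (q² - q + 5), (d + q), (q + 7).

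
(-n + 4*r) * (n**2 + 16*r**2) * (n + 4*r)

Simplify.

-n**4 + 256*r**4

Pair the conjugate factors: ((4*r)+n)((4*r)-n) = -n**2 + 16*r**2, then repeat with the next factor.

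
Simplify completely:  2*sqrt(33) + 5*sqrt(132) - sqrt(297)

9*sqrt(33)

2*sqrt(33) = 2*sqrt(33); 5*sqrt(132) = 10*sqrt(33); sqrt(297) = 3*sqrt(33)
Combine: (2 + 10 - 3)·sqrt(33) = 9*sqrt(33)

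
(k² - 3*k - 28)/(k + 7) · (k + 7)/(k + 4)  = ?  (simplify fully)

k - 7

Factor: k² - 3*k - 28 = (k - 7)·(k + 4)
Cancel the common factors (k + 4), (k + 7).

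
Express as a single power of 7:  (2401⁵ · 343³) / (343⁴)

2401⁵ = 7^20; 343³ = 7^9; 343⁴ = 7^12
Combine exponents: 7^17

7^17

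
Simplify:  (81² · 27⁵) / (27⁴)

3^11

81² = 3^8; 27⁵ = 3^15; 27⁴ = 3^12
Combine exponents: 3^11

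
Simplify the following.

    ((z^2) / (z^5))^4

z^(-12)

Inside the bracket: (z^-3)
Raise to the power 4: (z^-12)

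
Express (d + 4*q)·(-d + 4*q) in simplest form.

-d² + 16*q²

Product of conjugates: (P+Q)(P-Q) = P^2 - Q^2.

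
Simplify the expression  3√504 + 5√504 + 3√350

3√504 = 18*√14; 5√504 = 30*√14; 3√350 = 15*√14
Combine: (18 + 30 + 15)·√14 = 63*√14

63*√14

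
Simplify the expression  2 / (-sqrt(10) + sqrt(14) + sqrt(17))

(-42*sqrt(10) + 14*sqrt(17) + 26*sqrt(14) + 8*sqrt(595))/511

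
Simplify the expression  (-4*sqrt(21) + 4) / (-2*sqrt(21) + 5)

Multiply numerator and denominator by 5 + 2*sqrt(21).
Denominator becomes -59; numerator becomes -148 - 12*sqrt(21).

(12*sqrt(21) + 148)/59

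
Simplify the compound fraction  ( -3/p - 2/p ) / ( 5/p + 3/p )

-5/8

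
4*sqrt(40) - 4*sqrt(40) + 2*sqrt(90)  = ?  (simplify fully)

6*sqrt(10)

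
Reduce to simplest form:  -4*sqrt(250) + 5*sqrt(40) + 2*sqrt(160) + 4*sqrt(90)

10*sqrt(10)

4*sqrt(250) = 20*sqrt(10); 5*sqrt(40) = 10*sqrt(10); 2*sqrt(160) = 8*sqrt(10); 4*sqrt(90) = 12*sqrt(10)
Combine: (-20 + 10 + 8 + 12)·sqrt(10) = 10*sqrt(10)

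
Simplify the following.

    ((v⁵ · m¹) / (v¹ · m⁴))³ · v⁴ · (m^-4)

Inside the bracket: v⁴ · (m^-3)
Raise to the power 3: v^12 · (m^-9)
Multiply by v⁴ · (m^-4): add exponents.

v^16/m^13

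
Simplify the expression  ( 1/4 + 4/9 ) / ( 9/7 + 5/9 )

Numerator: 1/4 + 4/9 = 25/36
Denominator: 9/7 + 5/9 = 116/63
Divide: (25/36) · (63/116) = 175/464

175/464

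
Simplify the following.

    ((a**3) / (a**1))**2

a**4

Inside the bracket: a**2
Raise to the power 2: a**4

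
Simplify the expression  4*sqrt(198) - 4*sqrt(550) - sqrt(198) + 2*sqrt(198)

-5*sqrt(22)

4*sqrt(198) = 12*sqrt(22); 4*sqrt(550) = 20*sqrt(22); sqrt(198) = 3*sqrt(22); 2*sqrt(198) = 6*sqrt(22)
Combine: (12 - 20 - 3 + 6)·sqrt(22) = -5*sqrt(22)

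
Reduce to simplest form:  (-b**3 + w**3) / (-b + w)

b**2 + b*w + w**2

Factor as (a-b)(a**2+ab+b**2) with a=w, b=b.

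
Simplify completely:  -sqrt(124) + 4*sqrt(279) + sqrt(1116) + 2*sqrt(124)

sqrt(124) = 2*sqrt(31); 4*sqrt(279) = 12*sqrt(31); sqrt(1116) = 6*sqrt(31); 2*sqrt(124) = 4*sqrt(31)
Combine: (-2 + 12 + 6 + 4)·sqrt(31) = 20*sqrt(31)

20*sqrt(31)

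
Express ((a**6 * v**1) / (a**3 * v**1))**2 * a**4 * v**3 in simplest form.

a**10*v**3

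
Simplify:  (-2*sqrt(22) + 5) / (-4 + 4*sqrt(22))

(-13 + sqrt(22))/28

Multiply numerator and denominator by -4*sqrt(22) - 4.
Denominator becomes -336; numerator becomes -12*sqrt(22) + 156.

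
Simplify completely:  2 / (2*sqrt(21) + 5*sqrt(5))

Multiply numerator and denominator by -2*sqrt(21) + 5*sqrt(5).
Denominator becomes 41; numerator becomes -4*sqrt(21) + 10*sqrt(5).

(-4*sqrt(21) + 10*sqrt(5))/41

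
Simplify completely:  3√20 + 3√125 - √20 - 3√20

13*√5

3√20 = 6*√5; 3√125 = 15*√5; √20 = 2*√5; 3√20 = 6*√5
Combine: (6 + 15 - 2 - 6)·√5 = 13*√5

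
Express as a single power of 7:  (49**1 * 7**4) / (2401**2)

7**(-2)

49**1 = 7**2; 7**4 = 7**4; 2401**2 = 7**8
Combine exponents: 7**(-2)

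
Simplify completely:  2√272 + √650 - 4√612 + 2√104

2√272 = 8*√17; √650 = 5*√26; 4√612 = 24*√17; 2√104 = 4*√26

-16*√17 + 9*√26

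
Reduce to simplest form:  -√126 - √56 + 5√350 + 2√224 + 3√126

√126 = 3*√14; √56 = 2*√14; 5√350 = 25*√14; 2√224 = 8*√14; 3√126 = 9*√14
Combine: (-3 - 2 + 25 + 8 + 9)·√14 = 37*√14

37*√14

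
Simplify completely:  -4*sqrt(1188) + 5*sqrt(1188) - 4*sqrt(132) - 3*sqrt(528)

-14*sqrt(33)

4*sqrt(1188) = 24*sqrt(33); 5*sqrt(1188) = 30*sqrt(33); 4*sqrt(132) = 8*sqrt(33); 3*sqrt(528) = 12*sqrt(33)
Combine: (-24 + 30 - 8 - 12)·sqrt(33) = -14*sqrt(33)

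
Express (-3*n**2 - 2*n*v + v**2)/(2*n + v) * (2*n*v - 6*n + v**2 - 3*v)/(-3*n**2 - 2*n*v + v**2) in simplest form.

Factor: -3*n**2 - 2*n*v + v**2 = (-3*n + v)*(n + v);  2*n*v - 6*n + v**2 - 3*v = (v - 3)*(2*n + v);  -3*n**2 - 2*n*v + v**2 = (-3*n + v)*(n + v)
Cancel the common factors (n + v), (2*n + v), (-3*n + v).

v - 3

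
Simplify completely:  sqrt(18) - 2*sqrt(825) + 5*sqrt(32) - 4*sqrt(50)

-10*sqrt(33) + 3*sqrt(2)

sqrt(18) = 3*sqrt(2); 2*sqrt(825) = 10*sqrt(33); 5*sqrt(32) = 20*sqrt(2); 4*sqrt(50) = 20*sqrt(2)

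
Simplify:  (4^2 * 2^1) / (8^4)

4^2 = 2^4; 2^1 = 2^1; 8^4 = 2^12
Combine exponents: 2^(-7)

2^(-7)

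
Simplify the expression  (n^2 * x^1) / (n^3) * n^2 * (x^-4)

Quotient: (n^-1) * x^1
Multiply by n^2 * (x^-4): add exponents.

n/x^3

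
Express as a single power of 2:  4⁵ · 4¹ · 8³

2^21

4⁵ = 2^10; 4¹ = 2^2; 8³ = 2^9
Combine exponents: 2^21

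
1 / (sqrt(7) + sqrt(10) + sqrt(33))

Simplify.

(-sqrt(2310) - 8*sqrt(33) + 15*sqrt(10) + 18*sqrt(7))/12

Group as (sqrt(10) + sqrt(33)) + sqrt(7); multiply by (sqrt(10) + sqrt(33)) - sqrt(7), then rationalise the remaining surd.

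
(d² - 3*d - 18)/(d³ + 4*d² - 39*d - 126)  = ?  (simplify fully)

1/(d + 7)

Factor: d² - 3*d - 18 = (d - 6)·(d + 3);  d³ + 4*d² - 39*d - 126 = (d + 3)·(d + 7)·(d - 6)
Cancel the common factors (d + 3), (d - 6).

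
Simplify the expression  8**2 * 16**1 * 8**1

8**2 = 2**6; 16**1 = 2**4; 8**1 = 2**3
Combine exponents: 2**13

2**13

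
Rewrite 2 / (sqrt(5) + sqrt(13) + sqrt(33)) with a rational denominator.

Group as (sqrt(5) + sqrt(13)) + sqrt(33); multiply by (sqrt(5) + sqrt(13)) - sqrt(33), then rationalise the remaining surd.

(-4*sqrt(2145) - 30*sqrt(33) + 50*sqrt(13) + 82*sqrt(5))/35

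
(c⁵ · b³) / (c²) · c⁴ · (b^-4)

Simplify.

c⁷/b

Quotient: c³ · b³
Multiply by c⁴ · (b^-4): add exponents.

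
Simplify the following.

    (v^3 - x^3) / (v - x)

Factor as (a-b)(a^2+ab+b^2) with a=v, b=x.

v^2 + v*x + x^2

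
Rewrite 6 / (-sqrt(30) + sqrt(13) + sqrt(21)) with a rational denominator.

Group as (sqrt(13) + sqrt(21)) - sqrt(30); multiply by (sqrt(13) + sqrt(21)) + sqrt(30), then rationalise the remaining surd.

(-6*sqrt(30) + 33*sqrt(21) + 57*sqrt(13) + 9*sqrt(910))/269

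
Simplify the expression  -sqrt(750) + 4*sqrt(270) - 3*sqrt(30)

4*sqrt(30)

sqrt(750) = 5*sqrt(30); 4*sqrt(270) = 12*sqrt(30); 3*sqrt(30) = 3*sqrt(30)
Combine: (-5 + 12 - 3)·sqrt(30) = 4*sqrt(30)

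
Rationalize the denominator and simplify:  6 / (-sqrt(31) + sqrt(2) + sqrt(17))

(-18*sqrt(31) - 24*sqrt(17) - 69*sqrt(2) - 3*sqrt(1054))/2

Group as (sqrt(2) + sqrt(17)) - sqrt(31); multiply by (sqrt(2) + sqrt(17)) + sqrt(31), then rationalise the remaining surd.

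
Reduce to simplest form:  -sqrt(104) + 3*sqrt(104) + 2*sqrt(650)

sqrt(104) = 2*sqrt(26); 3*sqrt(104) = 6*sqrt(26); 2*sqrt(650) = 10*sqrt(26)
Combine: (-2 + 6 + 10)·sqrt(26) = 14*sqrt(26)

14*sqrt(26)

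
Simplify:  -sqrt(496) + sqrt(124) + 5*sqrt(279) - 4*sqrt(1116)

sqrt(496) = 4*sqrt(31); sqrt(124) = 2*sqrt(31); 5*sqrt(279) = 15*sqrt(31); 4*sqrt(1116) = 24*sqrt(31)
Combine: (-4 + 2 + 15 - 24)·sqrt(31) = -11*sqrt(31)

-11*sqrt(31)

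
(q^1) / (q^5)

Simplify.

Quotient: (q^-4)

q^(-4)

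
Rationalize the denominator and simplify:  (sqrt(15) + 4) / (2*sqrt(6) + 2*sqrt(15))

(-4*sqrt(6) - 3*sqrt(10) + 15 + 4*sqrt(15))/18

Multiply numerator and denominator by -2*sqrt(6) + 2*sqrt(15).
Denominator becomes 36; numerator becomes -8*sqrt(6) - 6*sqrt(10) + 30 + 8*sqrt(15).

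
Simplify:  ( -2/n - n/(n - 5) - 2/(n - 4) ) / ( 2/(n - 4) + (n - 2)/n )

(-n**3 + 28*n - 40)/(n**3 - 9*n**2 + 28*n - 40)

Numerator: -2/n - n/(n - 5) - 2/(n - 4) = (-n**3 + 28*n - 40)/(n**3 - 9*n**2 + 20*n)
Denominator: 2/(n - 4) + (n - 2)/n = (n**2 - 4*n + 8)/(n**2 - 4*n)
Divide: ((-n**3 + 28*n - 40)/(n**3 - 9*n**2 + 20*n)) · ((n**2 - 4*n)/(n**2 - 4*n + 8)) = (-n**3 + 28*n - 40)/(n**3 - 9*n**2 + 28*n - 40)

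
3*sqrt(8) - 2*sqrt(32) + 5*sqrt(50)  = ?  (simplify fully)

3*sqrt(8) = 6*sqrt(2); 2*sqrt(32) = 8*sqrt(2); 5*sqrt(50) = 25*sqrt(2)
Combine: (6 - 8 + 25)·sqrt(2) = 23*sqrt(2)

23*sqrt(2)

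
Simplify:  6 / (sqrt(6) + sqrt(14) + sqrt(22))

Group as (sqrt(14) + sqrt(22)) + sqrt(6); multiply by (sqrt(14) + sqrt(22)) - sqrt(6), then rationalise the remaining surd.

(-6*sqrt(462) - 3*sqrt(22) + 21*sqrt(14) + 45*sqrt(6))/83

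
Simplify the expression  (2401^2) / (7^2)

2401^2 = 7^8; 7^2 = 7^2
Combine exponents: 7^6

7^6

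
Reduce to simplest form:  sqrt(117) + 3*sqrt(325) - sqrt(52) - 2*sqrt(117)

10*sqrt(13)

sqrt(117) = 3*sqrt(13); 3*sqrt(325) = 15*sqrt(13); sqrt(52) = 2*sqrt(13); 2*sqrt(117) = 6*sqrt(13)
Combine: (3 + 15 - 2 - 6)·sqrt(13) = 10*sqrt(13)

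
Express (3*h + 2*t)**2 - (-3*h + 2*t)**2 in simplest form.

24*h*t

Write as f((2*t),(3*h)) - f((2*t),-(3*h)) and expand.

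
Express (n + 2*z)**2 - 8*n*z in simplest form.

(n - 2*z)**2

Expanding gives n**2 - 4*n*z + 4*z**2, a perfect square.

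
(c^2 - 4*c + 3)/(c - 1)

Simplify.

c - 3

Factor: c^2 - 4*c + 3 = (c - 1)*(c - 3)
Cancel the common factor (c - 1).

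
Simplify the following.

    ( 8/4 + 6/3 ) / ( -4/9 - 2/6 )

Numerator: 8/4 + 6/3 = 4
Denominator: -4/9 - 2/6 = -7/9
Divide: (4) · (-9/7) = -36/7

-36/7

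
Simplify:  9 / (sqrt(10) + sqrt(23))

(-9*sqrt(10) + 9*sqrt(23))/13

Multiply numerator and denominator by -sqrt(10) + sqrt(23).
Denominator becomes 13; numerator becomes -9*sqrt(10) + 9*sqrt(23).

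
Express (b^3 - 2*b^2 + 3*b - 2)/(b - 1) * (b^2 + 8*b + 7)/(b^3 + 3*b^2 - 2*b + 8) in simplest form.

(b^2 + 8*b + 7)/(b + 4)

Factor: b^3 - 2*b^2 + 3*b - 2 = (b^2 - b + 2)*(b - 1);  b^2 + 8*b + 7 = (b + 1)*(b + 7);  b^3 + 3*b^2 - 2*b + 8 = (b^2 - b + 2)*(b + 4)
Cancel the common factors (b^2 - b + 2), (b - 1).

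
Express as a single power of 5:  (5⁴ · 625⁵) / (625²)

5^16

5⁴ = 5^4; 625⁵ = 5^20; 625² = 5^8
Combine exponents: 5^16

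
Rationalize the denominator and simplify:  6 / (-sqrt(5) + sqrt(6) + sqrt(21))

Group as (sqrt(6) + sqrt(21)) - sqrt(5); multiply by (sqrt(6) + sqrt(21)) + sqrt(5), then rationalise the remaining surd.

(-33*sqrt(5) - 15*sqrt(21) + 30*sqrt(6) + 9*sqrt(70))/5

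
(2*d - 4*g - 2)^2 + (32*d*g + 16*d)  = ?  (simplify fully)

Expanding gives 4*d^2 + 16*d*g + 8*d + 16*g^2 + 16*g + 4, a perfect square.

4*(d + 2*g + 1)^2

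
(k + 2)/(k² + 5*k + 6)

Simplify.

Factor: k² + 5*k + 6 = (k + 3)·(k + 2)
Cancel the common factor (k + 2).

1/(k + 3)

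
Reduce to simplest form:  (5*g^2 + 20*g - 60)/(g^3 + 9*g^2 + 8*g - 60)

Factor: 5*g^2 + 20*g - 60 = 5*(g + 6)*(g - 2);  g^3 + 9*g^2 + 8*g - 60 = (g - 2)*(g + 5)*(g + 6)
Cancel the common factors (g - 2), (g + 6).

5/(g + 5)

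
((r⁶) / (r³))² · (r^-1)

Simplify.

r⁵

Inside the bracket: r³
Raise to the power 2: r⁶
Multiply by (r^-1): add exponents.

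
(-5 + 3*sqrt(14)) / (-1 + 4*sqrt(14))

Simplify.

Multiply numerator and denominator by -4*sqrt(14) - 1.
Denominator becomes -223; numerator becomes -163 + 17*sqrt(14).

(-17*sqrt(14) + 163)/223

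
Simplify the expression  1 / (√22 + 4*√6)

Multiply numerator and denominator by -4*√6 + √22.
Denominator becomes -74; numerator becomes -4*√6 + √22.

(-√22 + 4*√6)/74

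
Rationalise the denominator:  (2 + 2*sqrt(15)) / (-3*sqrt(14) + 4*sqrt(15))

Multiply numerator and denominator by 3*sqrt(14) + 4*sqrt(15).
Denominator becomes 114; numerator becomes 6*sqrt(14) + 8*sqrt(15) + 6*sqrt(210) + 120.

(3*sqrt(14) + 4*sqrt(15) + 3*sqrt(210) + 60)/57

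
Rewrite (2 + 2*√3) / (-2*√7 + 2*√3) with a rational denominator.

(-√21 - 3 - √7 - √3)/4

Multiply numerator and denominator by 2*√3 + 2*√7.
Denominator becomes -16; numerator becomes 4*√3 + 4*√7 + 12 + 4*√21.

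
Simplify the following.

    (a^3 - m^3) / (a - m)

a^2 + a*m + m^2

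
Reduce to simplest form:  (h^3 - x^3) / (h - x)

h^3 - x^3 = (h - x)(h^2 + h*x + x^2).

h^2 + h*x + x^2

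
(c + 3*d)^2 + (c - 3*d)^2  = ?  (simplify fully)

2*c^2 + 18*d^2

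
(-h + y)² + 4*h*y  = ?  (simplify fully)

After expansion: h² + 2*h*y + y² — a perfect-square trinomial.

(h + y)²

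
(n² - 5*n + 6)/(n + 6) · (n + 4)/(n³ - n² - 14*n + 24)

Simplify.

1/(n + 6)

Factor: n² - 5*n + 6 = (n - 2)·(n - 3);  n³ - n² - 14*n + 24 = (n + 4)·(n - 3)·(n - 2)
Cancel the common factors (n + 4), (n - 2), (n - 3).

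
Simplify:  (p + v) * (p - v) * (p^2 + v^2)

(p+v)(p-v) = p^2 - v^2; continue pairing.

p^4 - v^4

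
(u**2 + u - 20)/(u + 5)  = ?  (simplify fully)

Factor: u**2 + u - 20 = (u + 5)*(u - 4)
Cancel the common factor (u + 5).

u - 4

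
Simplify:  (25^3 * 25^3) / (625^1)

5^8

25^3 = 5^6; 25^3 = 5^6; 625^1 = 5^4
Combine exponents: 5^8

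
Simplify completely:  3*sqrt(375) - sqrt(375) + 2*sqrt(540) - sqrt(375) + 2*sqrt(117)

6*sqrt(13) + 17*sqrt(15)

3*sqrt(375) = 15*sqrt(15); sqrt(375) = 5*sqrt(15); 2*sqrt(540) = 12*sqrt(15); sqrt(375) = 5*sqrt(15); 2*sqrt(117) = 6*sqrt(13)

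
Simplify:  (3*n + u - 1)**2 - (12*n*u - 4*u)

Expanding gives 9*n**2 - 6*n*u - 6*n + u**2 + 2*u + 1, a perfect square.

(-3*n + u + 1)**2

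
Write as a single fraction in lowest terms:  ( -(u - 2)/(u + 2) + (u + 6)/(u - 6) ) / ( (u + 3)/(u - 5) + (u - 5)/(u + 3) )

(8*u^3 - 16*u^2 - 120*u)/(u^4 - 6*u^3 + 13*u^2 - 44*u - 204)

Numerator: -(u - 2)/(u + 2) + (u + 6)/(u - 6) = 16*u/(u^2 - 4*u - 12)
Denominator: (u + 3)/(u - 5) + (u - 5)/(u + 3) = (2*u^2 - 4*u + 34)/(u^2 - 2*u - 15)
Divide: (16*u/(u^2 - 4*u - 12)) · ((u^2 - 2*u - 15)/(2*u^2 - 4*u + 34)) = (8*u^3 - 16*u^2 - 120*u)/(u^4 - 6*u^3 + 13*u^2 - 44*u - 204)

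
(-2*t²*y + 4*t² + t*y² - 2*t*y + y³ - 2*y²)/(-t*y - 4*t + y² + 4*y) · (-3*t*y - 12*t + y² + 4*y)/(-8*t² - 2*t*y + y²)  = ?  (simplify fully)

(-3*t*y + 6*t + y² - 2*y)/(-4*t + y)

Factor: -2*t²*y + 4*t² + t*y² - 2*t*y + y³ - 2*y² = (2*t + y)·(y - 2)·(-t + y);  -t*y - 4*t + y² + 4*y = (-t + y)·(y + 4);  -3*t*y - 12*t + y² + 4*y = (y + 4)·(-3*t + y);  -8*t² - 2*t*y + y² = (-4*t + y)·(2*t + y)
Cancel the common factors (y + 4), (-t + y), (2*t + y).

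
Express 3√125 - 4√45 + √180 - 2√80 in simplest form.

√5

3√125 = 15*√5; 4√45 = 12*√5; √180 = 6*√5; 2√80 = 8*√5
Combine: (15 - 12 + 6 - 8)·√5 = √5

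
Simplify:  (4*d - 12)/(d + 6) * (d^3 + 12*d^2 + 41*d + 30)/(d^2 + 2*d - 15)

4*d + 4

Factor: 4*d - 12 = 4*(d - 3);  d^3 + 12*d^2 + 41*d + 30 = (d + 5)*(d + 1)*(d + 6);  d^2 + 2*d - 15 = (d - 3)*(d + 5)
Cancel the common factors (d + 6), (d - 3), (d + 5).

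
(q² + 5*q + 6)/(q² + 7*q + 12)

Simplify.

Factor: q² + 5*q + 6 = (q + 3)·(q + 2);  q² + 7*q + 12 = (q + 3)·(q + 4)
Cancel the common factor (q + 3).

(q + 2)/(q + 4)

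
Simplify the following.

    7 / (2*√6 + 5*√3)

(-14*√6 + 35*√3)/51

Multiply numerator and denominator by -2*√6 + 5*√3.
Denominator becomes 51; numerator becomes -14*√6 + 35*√3.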